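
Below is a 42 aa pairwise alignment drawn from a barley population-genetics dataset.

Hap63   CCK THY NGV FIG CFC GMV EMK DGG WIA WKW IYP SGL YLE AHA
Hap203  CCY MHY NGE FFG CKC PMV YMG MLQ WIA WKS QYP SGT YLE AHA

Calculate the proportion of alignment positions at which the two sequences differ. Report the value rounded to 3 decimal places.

0.333

Differing sites — 3:K/Y; 4:T/M; 9:V/E; 11:I/F; 14:F/K; 16:G/P; 19:E/Y; 21:K/G; 22:D/M; 23:G/L; 24:G/Q; 30:W/S; 31:I/Q; 36:L/T.
There are 14 differences over 42 sites, so p = 14/42 = 0.333.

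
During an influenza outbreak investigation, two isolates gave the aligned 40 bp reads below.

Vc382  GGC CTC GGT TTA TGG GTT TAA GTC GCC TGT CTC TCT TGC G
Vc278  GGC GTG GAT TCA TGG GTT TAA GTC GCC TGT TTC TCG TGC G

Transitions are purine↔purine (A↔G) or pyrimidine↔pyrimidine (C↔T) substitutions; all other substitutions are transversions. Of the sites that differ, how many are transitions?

Mismatches occur at site 4 (C→G, transversion), site 6 (C→G, transversion), site 8 (G→A, transition), site 11 (T→C, transition), site 31 (C→T, transition), site 36 (T→G, transversion).
Of the 6 differences, 3 transitions and 3 transversions, so the answer is 3.

3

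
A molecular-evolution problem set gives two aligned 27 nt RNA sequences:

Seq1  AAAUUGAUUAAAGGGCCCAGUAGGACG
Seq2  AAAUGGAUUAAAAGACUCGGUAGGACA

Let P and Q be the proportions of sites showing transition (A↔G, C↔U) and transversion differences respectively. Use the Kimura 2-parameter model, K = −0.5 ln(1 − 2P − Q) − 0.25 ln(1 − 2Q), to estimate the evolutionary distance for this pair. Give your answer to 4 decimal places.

0.2809

Mismatches occur at site 5 (U↔G, transversion), site 13 (G↔A, transition), site 15 (G↔A, transition), site 17 (C↔U, transition), site 19 (A↔G, transition), site 27 (G↔A, transition).
Of the 6 differences, 5 transitions and 1 transversion over 27 sites: P = 5/27 = 0.185185, Q = 1/27 = 0.037037.
d = −0.5·ln(0.592593) − 0.25·ln(0.925926) = −0.5·(-0.523247) − 0.25·(-0.076961) = 0.2809.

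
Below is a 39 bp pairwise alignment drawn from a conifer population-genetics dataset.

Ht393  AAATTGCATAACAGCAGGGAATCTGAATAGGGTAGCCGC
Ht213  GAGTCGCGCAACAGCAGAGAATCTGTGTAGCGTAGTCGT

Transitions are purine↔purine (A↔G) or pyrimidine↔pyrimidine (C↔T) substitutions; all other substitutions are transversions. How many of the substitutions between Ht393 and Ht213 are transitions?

The sequences differ at positions 1 (A/G, transition), 3 (A/G, transition), 5 (T/C, transition), 8 (A/G, transition), 9 (T/C, transition), 18 (G/A, transition), 26 (A/T, transversion), 27 (A/G, transition), 31 (G/C, transversion), 36 (C/T, transition), 39 (C/T, transition).
Of the 11 differences, 9 transitions and 2 transversions, so the answer is 9.

9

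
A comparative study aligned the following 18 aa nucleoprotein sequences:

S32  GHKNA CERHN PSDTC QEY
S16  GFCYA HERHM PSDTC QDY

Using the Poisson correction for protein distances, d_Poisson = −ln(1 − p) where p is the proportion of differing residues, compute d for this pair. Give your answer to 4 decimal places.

0.4055

The sequences differ at positions 2 (H/F), 3 (K/C), 4 (N/Y), 6 (C/H), 10 (N/M), 17 (E/D).
p = 6/18 = 0.333333.
d = −ln(1 − 0.333333) = −ln(0.666667) = 0.4055.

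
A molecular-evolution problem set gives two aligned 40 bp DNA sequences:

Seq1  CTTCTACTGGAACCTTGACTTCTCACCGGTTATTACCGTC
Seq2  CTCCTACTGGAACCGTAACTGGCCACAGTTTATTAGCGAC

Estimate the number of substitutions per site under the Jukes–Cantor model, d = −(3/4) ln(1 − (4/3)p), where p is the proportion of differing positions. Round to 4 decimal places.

Mismatches occur at site 3 (T↔C), site 15 (T↔G), site 17 (G↔A), site 21 (T↔G), site 22 (C↔G), site 23 (T↔C), site 27 (C↔A), site 29 (G↔T), site 36 (C↔G), site 39 (T↔A).
p = 10/40 = 0.250000.
d = −0.75 · ln(1 − (4/3)·0.250000) = −0.75 · ln(0.666667) = −0.75 · (-0.405465) = 0.3041.

0.3041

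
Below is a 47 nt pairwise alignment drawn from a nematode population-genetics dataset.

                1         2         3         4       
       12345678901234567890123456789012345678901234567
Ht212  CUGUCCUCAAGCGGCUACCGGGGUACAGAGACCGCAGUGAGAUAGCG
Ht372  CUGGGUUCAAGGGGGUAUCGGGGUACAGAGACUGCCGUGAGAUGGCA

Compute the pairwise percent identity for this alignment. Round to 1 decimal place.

Differing sites — 4:U/G; 5:C/G; 6:C/U; 12:C/G; 15:C/G; 18:C/U; 33:C/U; 36:A/C; 44:A/G; 47:G/A.
37 of the 47 sites match, so the percent identity is 37/47 × 100 = 78.7%.

78.7%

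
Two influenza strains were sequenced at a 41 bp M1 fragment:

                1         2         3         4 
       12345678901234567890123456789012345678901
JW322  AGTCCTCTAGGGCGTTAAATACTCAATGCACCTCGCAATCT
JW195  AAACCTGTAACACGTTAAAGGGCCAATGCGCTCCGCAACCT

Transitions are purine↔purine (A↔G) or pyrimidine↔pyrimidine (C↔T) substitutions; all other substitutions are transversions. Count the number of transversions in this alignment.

5

The sequences differ at positions 2 (G/A, transition), 3 (T/A, transversion), 7 (C/G, transversion), 10 (G/A, transition), 11 (G/C, transversion), 12 (G/A, transition), 20 (T/G, transversion), 21 (A/G, transition), 22 (C/G, transversion), 23 (T/C, transition), 30 (A/G, transition), 32 (C/T, transition), 33 (T/C, transition), 39 (T/C, transition).
Of the 14 differences, 9 transitions and 5 transversions, so the answer is 5.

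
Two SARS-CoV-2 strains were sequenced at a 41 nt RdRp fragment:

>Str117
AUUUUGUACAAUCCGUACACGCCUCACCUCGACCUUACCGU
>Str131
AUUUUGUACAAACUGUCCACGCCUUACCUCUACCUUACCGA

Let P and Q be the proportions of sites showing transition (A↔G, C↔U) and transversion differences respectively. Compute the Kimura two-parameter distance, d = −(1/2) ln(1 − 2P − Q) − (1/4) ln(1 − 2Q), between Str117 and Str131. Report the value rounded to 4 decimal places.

0.1628

Differing sites — 12:U/A (Tv); 14:C/U (Ti); 17:A/C (Tv); 25:C/U (Ti); 31:G/U (Tv); 41:U/A (Tv).
Of the 6 differences, 2 transitions and 4 transversions over 41 sites: P = 2/41 = 0.048780, Q = 4/41 = 0.097561.
d = −0.5·ln(0.804879) − 0.25·ln(0.804878) = −0.5·(-0.217063) − 0.25·(-0.217065) = 0.1628.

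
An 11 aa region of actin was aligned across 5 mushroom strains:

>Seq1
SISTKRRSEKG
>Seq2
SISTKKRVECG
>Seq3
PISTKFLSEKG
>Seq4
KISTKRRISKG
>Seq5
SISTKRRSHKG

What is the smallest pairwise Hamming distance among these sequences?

Pairwise Hamming distances:
  Seq1 vs Seq2: 3
  Seq1 vs Seq3: 3
  Seq1 vs Seq4: 3
  Seq1 vs Seq5: 1
  Seq2 vs Seq3: 5
  Seq2 vs Seq4: 5
  Seq2 vs Seq5: 4
  Seq3 vs Seq4: 5
  Seq3 vs Seq5: 4
  Seq4 vs Seq5: 3
The smallest is 1, between Seq1 and Seq5.

1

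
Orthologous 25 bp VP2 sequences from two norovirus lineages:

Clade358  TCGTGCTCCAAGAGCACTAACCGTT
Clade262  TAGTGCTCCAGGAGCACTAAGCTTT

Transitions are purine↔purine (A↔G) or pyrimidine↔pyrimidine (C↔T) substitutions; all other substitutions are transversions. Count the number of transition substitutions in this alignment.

The sequences differ at positions 2 (C/A, transversion), 11 (A/G, transition), 21 (C/G, transversion), 23 (G/T, transversion).
Of the 4 differences, 1 transition and 3 transversions, so the answer is 1.

1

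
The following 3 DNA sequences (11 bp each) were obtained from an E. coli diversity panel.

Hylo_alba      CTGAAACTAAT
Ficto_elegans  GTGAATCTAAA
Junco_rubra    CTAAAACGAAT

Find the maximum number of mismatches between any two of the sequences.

5

Pairwise Hamming distances:
  Hylo_alba vs Ficto_elegans: 3
  Hylo_alba vs Junco_rubra: 2
  Ficto_elegans vs Junco_rubra: 5
The largest is 5, between Ficto_elegans and Junco_rubra.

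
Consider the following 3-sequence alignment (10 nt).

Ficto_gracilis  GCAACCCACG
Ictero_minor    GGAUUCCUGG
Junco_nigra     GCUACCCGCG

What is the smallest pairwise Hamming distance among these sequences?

2

Pairwise Hamming distances:
  Ficto_gracilis vs Ictero_minor: 5
  Ficto_gracilis vs Junco_nigra: 2
  Ictero_minor vs Junco_nigra: 6
The smallest is 2, between Ficto_gracilis and Junco_nigra.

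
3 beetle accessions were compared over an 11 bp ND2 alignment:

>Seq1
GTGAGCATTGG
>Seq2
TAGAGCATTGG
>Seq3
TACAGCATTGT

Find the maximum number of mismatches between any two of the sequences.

Pairwise Hamming distances:
  Seq1 vs Seq2: 2
  Seq1 vs Seq3: 4
  Seq2 vs Seq3: 2
The largest is 4, between Seq1 and Seq3.

4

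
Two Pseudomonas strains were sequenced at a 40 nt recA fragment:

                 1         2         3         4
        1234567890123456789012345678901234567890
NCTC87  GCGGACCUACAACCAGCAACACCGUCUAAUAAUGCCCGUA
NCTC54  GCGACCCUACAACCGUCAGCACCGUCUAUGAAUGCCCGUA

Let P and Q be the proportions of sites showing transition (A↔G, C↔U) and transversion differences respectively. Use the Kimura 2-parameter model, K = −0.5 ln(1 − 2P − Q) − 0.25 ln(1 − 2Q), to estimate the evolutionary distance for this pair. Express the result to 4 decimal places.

The sequences differ at positions 4 (G/A, transition), 5 (A/C, transversion), 15 (A/G, transition), 16 (G/U, transversion), 19 (A/G, transition), 29 (A/U, transversion), 30 (U/G, transversion).
Of the 7 differences, 3 transitions and 4 transversions over 40 sites: P = 3/40 = 0.075000, Q = 4/40 = 0.100000.
d = −0.5·ln(0.750000) − 0.25·ln(0.800000) = −0.5·(-0.287682) − 0.25·(-0.223144) = 0.1996.

0.1996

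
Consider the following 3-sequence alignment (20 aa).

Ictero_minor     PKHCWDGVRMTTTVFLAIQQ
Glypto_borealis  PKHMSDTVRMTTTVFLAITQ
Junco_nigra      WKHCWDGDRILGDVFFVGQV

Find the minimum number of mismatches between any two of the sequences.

Pairwise Hamming distances:
  Ictero_minor vs Glypto_borealis: 4
  Ictero_minor vs Junco_nigra: 10
  Glypto_borealis vs Junco_nigra: 14
The smallest is 4, between Ictero_minor and Glypto_borealis.

4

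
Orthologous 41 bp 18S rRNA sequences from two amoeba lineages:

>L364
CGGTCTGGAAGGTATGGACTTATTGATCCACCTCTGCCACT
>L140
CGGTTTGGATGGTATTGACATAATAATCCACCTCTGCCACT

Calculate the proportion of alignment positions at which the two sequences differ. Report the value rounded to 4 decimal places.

Mismatches occur at site 5 (C↔T), site 10 (A↔T), site 16 (G↔T), site 20 (T↔A), site 23 (T↔A), site 25 (G↔A).
There are 6 differences over 41 sites, so p = 6/41 = 0.1463.

0.1463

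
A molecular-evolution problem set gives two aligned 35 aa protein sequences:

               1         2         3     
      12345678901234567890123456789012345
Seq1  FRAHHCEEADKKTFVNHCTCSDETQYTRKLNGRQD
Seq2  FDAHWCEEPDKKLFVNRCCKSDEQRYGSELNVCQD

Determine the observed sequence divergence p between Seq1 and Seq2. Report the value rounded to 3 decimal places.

Mismatches occur at site 2 (R/D), site 5 (H/W), site 9 (A/P), site 13 (T/L), site 17 (H/R), site 19 (T/C), site 20 (C/K), site 24 (T/Q), site 25 (Q/R), site 27 (T/G), site 28 (R/S), site 29 (K/E), site 32 (G/V), site 33 (R/C).
There are 14 differences over 35 sites, so p = 14/35 = 0.400.

0.400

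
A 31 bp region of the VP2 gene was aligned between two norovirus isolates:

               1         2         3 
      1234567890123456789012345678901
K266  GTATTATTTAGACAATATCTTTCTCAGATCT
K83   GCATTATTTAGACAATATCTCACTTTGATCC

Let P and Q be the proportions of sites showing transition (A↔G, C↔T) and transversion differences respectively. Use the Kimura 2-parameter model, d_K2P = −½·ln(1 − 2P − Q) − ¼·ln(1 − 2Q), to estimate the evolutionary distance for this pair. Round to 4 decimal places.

0.2293

Differing sites — 2:T/C (Ti); 21:T/C (Ti); 22:T/A (Tv); 25:C/T (Ti); 26:A/T (Tv); 31:T/C (Ti).
Of the 6 differences, 4 transitions and 2 transversions over 31 sites: P = 4/31 = 0.129032, Q = 2/31 = 0.064516.
d = −0.5·ln(0.677420) − 0.25·ln(0.870968) = −0.5·(-0.389464) − 0.25·(-0.138150) = 0.2293.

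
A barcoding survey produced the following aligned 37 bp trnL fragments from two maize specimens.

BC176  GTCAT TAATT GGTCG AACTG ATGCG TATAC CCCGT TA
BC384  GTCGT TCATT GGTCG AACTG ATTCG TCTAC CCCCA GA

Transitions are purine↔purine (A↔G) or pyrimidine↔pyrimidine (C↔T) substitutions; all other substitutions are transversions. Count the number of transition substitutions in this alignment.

1

Differing sites — 4:A/G (Ti); 7:A/C (Tv); 23:G/T (Tv); 27:A/C (Tv); 34:G/C (Tv); 35:T/A (Tv); 36:T/G (Tv).
Of the 7 differences, 1 transition and 6 transversions, so the answer is 1.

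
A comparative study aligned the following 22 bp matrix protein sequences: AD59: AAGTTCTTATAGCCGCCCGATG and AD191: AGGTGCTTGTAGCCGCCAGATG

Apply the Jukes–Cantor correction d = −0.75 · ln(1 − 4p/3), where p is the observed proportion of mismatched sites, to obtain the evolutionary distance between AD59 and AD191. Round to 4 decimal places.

0.2082

The sequences differ at positions 2 (A/G), 5 (T/G), 9 (A/G), 18 (C/A).
p = 4/22 = 0.181818.
d = −0.75 · ln(1 − (4/3)·0.181818) = −0.75 · ln(0.757576) = −0.75 · (-0.277631) = 0.2082.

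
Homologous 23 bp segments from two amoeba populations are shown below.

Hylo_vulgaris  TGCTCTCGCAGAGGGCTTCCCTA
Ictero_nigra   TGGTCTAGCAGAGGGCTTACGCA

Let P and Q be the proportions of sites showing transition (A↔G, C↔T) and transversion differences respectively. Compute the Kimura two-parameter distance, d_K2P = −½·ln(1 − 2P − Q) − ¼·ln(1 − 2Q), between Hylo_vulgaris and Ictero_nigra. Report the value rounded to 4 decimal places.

The sequences differ at positions 3 (C/G, transversion), 7 (C/A, transversion), 19 (C/A, transversion), 21 (C/G, transversion), 22 (T/C, transition).
Of the 5 differences, 1 transition and 4 transversions over 23 sites: P = 1/23 = 0.043478, Q = 4/23 = 0.173913.
d = −0.5·ln(0.739131) − 0.25·ln(0.652174) = −0.5·(-0.302280) − 0.25·(-0.427444) = 0.2580.

0.2580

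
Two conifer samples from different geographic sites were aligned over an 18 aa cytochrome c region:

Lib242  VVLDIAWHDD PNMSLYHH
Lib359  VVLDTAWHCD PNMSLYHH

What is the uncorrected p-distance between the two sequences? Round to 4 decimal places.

0.1111

Mismatches occur at site 5 (I↔T), site 9 (D↔C).
There are 2 differences over 18 sites, so p = 2/18 = 0.1111.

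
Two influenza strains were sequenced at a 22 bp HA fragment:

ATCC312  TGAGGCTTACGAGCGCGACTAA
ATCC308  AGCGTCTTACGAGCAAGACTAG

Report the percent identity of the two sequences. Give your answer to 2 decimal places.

72.73%

Differing sites — 1:T/A; 3:A/C; 5:G/T; 15:G/A; 16:C/A; 22:A/G.
16 of the 22 sites match, so the percent identity is 16/22 × 100 = 72.73%.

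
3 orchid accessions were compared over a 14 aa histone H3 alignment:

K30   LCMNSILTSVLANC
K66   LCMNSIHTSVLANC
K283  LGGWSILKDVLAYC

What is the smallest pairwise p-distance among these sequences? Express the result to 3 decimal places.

0.071

Pairwise Hamming distances:
  K30 vs K66: 1
  K30 vs K283: 6
  K66 vs K283: 7
The smallest is 1 mismatch, between K30 and K66; p = 1/14 = 0.071.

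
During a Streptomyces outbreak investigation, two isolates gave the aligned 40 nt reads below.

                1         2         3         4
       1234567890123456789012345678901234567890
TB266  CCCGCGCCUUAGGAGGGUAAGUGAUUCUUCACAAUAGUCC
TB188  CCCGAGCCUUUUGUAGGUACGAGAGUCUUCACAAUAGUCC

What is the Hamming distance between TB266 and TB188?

Mismatches occur at site 5 (C/A), site 11 (A/U), site 12 (G/U), site 14 (A/U), site 15 (G/A), site 20 (A/C), site 22 (U/A), site 25 (U/G).
That gives 8 mismatches out of 40 aligned sites, so the Hamming distance is 8.

8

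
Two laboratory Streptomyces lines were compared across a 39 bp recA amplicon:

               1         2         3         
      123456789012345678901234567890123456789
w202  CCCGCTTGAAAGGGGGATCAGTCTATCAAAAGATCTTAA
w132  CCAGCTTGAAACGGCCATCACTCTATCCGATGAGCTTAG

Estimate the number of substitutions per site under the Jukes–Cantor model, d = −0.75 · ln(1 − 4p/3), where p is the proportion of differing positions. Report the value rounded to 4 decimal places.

0.3138

The sequences differ at positions 3 (C/A), 12 (G/C), 15 (G/C), 16 (G/C), 21 (G/C), 28 (A/C), 29 (A/G), 31 (A/T), 34 (T/G), 39 (A/G).
p = 10/39 = 0.256410.
d = −0.75 · ln(1 − (4/3)·0.256410) = −0.75 · ln(0.658120) = −0.75 · (-0.418368) = 0.3138.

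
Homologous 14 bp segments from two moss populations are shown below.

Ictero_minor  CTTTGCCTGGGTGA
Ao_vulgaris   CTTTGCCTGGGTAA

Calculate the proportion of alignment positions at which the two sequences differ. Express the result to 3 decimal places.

A single mismatch occurs at site 13 (G/A).
There are 1 differences over 14 sites, so p = 1/14 = 0.071.

0.071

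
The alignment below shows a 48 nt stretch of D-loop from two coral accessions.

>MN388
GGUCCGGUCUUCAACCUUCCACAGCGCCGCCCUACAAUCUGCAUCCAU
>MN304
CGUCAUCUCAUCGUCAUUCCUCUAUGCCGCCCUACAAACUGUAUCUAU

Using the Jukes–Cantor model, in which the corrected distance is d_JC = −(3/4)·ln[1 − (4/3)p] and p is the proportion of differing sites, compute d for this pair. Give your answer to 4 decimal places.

Differing sites — 1:G/C; 5:C/A; 6:G/U; 7:G/C; 10:U/A; 13:A/G; 14:A/U; 16:C/A; 21:A/U; 23:A/U; 24:G/A; 25:C/U; 38:U/A; 42:C/U; 46:C/U.
p = 15/48 = 0.312500.
d = −0.75 · ln(1 − (4/3)·0.312500) = −0.75 · ln(0.583333) = −0.75 · (-0.538997) = 0.4042.

0.4042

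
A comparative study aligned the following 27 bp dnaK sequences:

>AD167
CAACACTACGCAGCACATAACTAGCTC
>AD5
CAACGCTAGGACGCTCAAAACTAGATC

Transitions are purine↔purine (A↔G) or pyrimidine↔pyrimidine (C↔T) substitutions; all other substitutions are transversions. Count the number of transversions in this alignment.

The sequences differ at positions 5 (A/G, transition), 9 (C/G, transversion), 11 (C/A, transversion), 12 (A/C, transversion), 15 (A/T, transversion), 18 (T/A, transversion), 25 (C/A, transversion).
Of the 7 differences, 1 transition and 6 transversions, so the answer is 6.

6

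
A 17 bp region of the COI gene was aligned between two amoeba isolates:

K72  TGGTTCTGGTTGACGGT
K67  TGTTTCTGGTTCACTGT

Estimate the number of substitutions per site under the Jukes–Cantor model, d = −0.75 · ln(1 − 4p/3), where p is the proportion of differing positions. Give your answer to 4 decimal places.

0.2012

Differing sites — 3:G/T; 12:G/C; 15:G/T.
p = 3/17 = 0.176471.
d = −0.75 · ln(1 − (4/3)·0.176471) = −0.75 · ln(0.764705) = −0.75 · (-0.268265) = 0.2012.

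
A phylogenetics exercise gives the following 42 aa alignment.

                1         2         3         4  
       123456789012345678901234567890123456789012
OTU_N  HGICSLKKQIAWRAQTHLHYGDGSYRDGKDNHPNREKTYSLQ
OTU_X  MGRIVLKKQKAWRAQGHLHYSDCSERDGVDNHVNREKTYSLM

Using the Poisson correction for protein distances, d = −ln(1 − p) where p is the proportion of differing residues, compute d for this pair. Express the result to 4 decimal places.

Mismatches occur at site 1 (H→M), site 3 (I→R), site 4 (C→I), site 5 (S→V), site 10 (I→K), site 16 (T→G), site 21 (G→S), site 23 (G→C), site 25 (Y→E), site 29 (K→V), site 33 (P→V), site 42 (Q→M).
p = 12/42 = 0.285714.
d = −ln(1 − 0.285714) = −ln(0.714286) = 0.3365.

0.3365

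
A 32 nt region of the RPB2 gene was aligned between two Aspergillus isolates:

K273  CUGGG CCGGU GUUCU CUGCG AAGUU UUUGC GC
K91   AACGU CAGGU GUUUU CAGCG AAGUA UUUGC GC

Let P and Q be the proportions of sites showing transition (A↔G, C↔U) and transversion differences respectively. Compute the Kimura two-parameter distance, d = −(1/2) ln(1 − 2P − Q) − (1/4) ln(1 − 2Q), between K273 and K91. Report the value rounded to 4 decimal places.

0.3090

Mismatches occur at site 1 (C↔A, transversion), site 2 (U↔A, transversion), site 3 (G↔C, transversion), site 5 (G↔U, transversion), site 7 (C↔A, transversion), site 14 (C↔U, transition), site 17 (U↔A, transversion), site 25 (U↔A, transversion).
Of the 8 differences, 1 transition and 7 transversions over 32 sites: P = 1/32 = 0.031250, Q = 7/32 = 0.218750.
d = −0.5·ln(0.718750) − 0.25·ln(0.562500) = −0.5·(-0.330242) − 0.25·(-0.575364) = 0.3090.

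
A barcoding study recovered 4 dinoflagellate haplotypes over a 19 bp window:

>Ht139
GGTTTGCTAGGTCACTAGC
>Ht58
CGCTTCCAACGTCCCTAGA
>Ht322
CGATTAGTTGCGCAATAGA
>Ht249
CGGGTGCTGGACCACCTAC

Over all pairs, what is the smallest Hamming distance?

7

Pairwise Hamming distances:
  Ht139 vs Ht58: 7
  Ht139 vs Ht322: 9
  Ht139 vs Ht249: 9
  Ht58 vs Ht322: 10
  Ht58 vs Ht249: 13
  Ht322 vs Ht249: 12
The smallest is 7, between Ht139 and Ht58.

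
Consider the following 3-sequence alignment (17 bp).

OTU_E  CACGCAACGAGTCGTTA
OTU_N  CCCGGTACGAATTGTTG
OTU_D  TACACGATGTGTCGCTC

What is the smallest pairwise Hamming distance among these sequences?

Pairwise Hamming distances:
  OTU_E vs OTU_N: 6
  OTU_E vs OTU_D: 7
  OTU_N vs OTU_D: 11
The smallest is 6, between OTU_E and OTU_N.

6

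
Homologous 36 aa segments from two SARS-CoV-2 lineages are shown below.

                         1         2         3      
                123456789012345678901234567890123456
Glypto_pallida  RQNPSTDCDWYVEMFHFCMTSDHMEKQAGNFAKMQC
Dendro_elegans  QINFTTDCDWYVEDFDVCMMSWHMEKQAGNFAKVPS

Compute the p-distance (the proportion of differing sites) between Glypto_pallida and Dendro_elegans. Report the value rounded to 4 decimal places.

Mismatches occur at site 1 (R→Q), site 2 (Q→I), site 4 (P→F), site 5 (S→T), site 14 (M→D), site 16 (H→D), site 17 (F→V), site 20 (T→M), site 22 (D→W), site 34 (M→V), site 35 (Q→P), site 36 (C→S).
There are 12 differences over 36 sites, so p = 12/36 = 0.3333.

0.3333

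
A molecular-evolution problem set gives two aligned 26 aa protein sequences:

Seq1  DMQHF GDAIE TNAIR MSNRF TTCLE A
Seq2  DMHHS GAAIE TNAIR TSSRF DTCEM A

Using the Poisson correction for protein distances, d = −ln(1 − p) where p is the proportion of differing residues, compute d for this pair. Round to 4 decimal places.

Mismatches occur at site 3 (Q→H), site 5 (F→S), site 7 (D→A), site 16 (M→T), site 18 (N→S), site 21 (T→D), site 24 (L→E), site 25 (E→M).
p = 8/26 = 0.307692.
d = −ln(1 − 0.307692) = −ln(0.692308) = 0.3677.

0.3677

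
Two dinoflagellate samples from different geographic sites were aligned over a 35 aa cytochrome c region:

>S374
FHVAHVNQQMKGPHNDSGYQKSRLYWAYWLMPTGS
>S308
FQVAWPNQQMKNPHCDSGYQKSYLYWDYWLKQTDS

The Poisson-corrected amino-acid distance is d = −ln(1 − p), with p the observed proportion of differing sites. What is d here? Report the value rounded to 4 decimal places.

The sequences differ at positions 2 (H/Q), 5 (H/W), 6 (V/P), 12 (G/N), 15 (N/C), 23 (R/Y), 27 (A/D), 31 (M/K), 32 (P/Q), 34 (G/D).
p = 10/35 = 0.285714.
d = −ln(1 − 0.285714) = −ln(0.714286) = 0.3365.

0.3365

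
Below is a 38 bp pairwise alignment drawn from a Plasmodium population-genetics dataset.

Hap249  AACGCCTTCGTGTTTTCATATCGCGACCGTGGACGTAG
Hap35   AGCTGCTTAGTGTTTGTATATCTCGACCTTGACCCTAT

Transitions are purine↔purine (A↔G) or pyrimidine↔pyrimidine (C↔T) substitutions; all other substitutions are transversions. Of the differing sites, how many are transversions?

Differing sites — 2:A/G (Ti); 4:G/T (Tv); 5:C/G (Tv); 9:C/A (Tv); 16:T/G (Tv); 17:C/T (Ti); 23:G/T (Tv); 29:G/T (Tv); 32:G/A (Ti); 33:A/C (Tv); 35:G/C (Tv); 38:G/T (Tv).
Of the 12 differences, 3 transitions and 9 transversions, so the answer is 9.

9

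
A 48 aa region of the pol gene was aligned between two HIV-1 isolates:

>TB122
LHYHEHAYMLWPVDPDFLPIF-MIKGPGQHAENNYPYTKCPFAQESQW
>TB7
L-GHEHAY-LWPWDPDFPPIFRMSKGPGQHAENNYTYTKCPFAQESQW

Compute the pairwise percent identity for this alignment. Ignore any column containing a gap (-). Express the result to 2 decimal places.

88.89%

Excluding the 3 gap columns leaves 45 comparable sites.
The sequences differ at positions 3 (Y/G), 13 (V/W), 18 (L/P), 24 (I/S), 36 (P/T).
40 of the 45 comparable sites match, so the percent identity is 40/45 × 100 = 88.89%.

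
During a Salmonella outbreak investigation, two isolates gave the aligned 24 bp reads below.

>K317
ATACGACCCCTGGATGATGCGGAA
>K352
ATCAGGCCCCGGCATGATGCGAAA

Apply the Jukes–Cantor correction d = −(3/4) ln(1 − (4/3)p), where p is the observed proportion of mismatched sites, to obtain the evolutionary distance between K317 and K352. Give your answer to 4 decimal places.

0.3041

The sequences differ at positions 3 (A/C), 4 (C/A), 6 (A/G), 11 (T/G), 13 (G/C), 22 (G/A).
p = 6/24 = 0.250000.
d = −0.75 · ln(1 − (4/3)·0.250000) = −0.75 · ln(0.666667) = −0.75 · (-0.405465) = 0.3041.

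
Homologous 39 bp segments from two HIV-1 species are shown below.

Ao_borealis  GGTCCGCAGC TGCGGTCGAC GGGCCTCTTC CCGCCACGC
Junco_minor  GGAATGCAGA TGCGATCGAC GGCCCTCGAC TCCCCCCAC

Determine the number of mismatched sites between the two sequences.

12

Differing sites — 3:T/A; 4:C/A; 5:C/T; 10:C/A; 15:G/A; 23:G/C; 28:T/G; 29:T/A; 31:C/T; 33:G/C; 36:A/C; 38:G/A.
That gives 12 mismatches out of 39 aligned sites, so the Hamming distance is 12.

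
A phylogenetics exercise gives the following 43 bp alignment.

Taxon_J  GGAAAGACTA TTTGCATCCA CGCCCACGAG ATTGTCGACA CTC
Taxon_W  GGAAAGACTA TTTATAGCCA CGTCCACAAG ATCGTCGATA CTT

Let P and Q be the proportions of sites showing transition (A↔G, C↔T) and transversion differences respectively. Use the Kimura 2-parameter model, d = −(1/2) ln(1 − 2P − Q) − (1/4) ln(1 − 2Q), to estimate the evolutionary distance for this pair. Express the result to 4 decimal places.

Mismatches occur at site 14 (G/A, transition), site 15 (C/T, transition), site 17 (T/G, transversion), site 23 (C/T, transition), site 28 (G/A, transition), site 33 (T/C, transition), site 39 (C/T, transition), site 43 (C/T, transition).
Of the 8 differences, 7 transitions and 1 transversion over 43 sites: P = 7/43 = 0.162791, Q = 1/43 = 0.023256.
d = −0.5·ln(0.651162) − 0.25·ln(0.953488) = −0.5·(-0.428997) − 0.25·(-0.047628) = 0.2264.

0.2264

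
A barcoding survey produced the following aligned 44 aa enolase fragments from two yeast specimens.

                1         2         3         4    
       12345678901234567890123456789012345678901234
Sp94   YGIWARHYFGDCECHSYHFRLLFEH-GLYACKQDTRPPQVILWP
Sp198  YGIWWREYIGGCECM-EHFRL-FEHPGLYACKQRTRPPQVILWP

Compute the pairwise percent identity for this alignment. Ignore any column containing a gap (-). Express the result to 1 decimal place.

Excluding the 3 gap columns leaves 41 comparable sites.
Differing sites — 5:A/W; 7:H/E; 9:F/I; 11:D/G; 15:H/M; 17:Y/E; 34:D/R.
34 of the 41 comparable sites match, so the percent identity is 34/41 × 100 = 82.9%.

82.9%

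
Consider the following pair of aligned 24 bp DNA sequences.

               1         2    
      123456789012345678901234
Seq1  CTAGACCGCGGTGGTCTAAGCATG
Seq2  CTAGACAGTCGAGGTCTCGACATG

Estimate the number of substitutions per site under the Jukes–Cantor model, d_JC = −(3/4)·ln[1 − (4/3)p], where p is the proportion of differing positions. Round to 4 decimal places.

0.3694

Differing sites — 7:C/A; 9:C/T; 10:G/C; 12:T/A; 18:A/C; 19:A/G; 20:G/A.
p = 7/24 = 0.291667.
d = −0.75 · ln(1 − (4/3)·0.291667) = −0.75 · ln(0.611111) = −0.75 · (-0.492477) = 0.3694.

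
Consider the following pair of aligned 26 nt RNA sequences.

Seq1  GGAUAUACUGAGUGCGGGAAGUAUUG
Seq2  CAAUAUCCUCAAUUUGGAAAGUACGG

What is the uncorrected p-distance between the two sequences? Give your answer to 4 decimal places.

0.3846

Mismatches occur at site 1 (G→C), site 2 (G→A), site 7 (A→C), site 10 (G→C), site 12 (G→A), site 14 (G→U), site 15 (C→U), site 18 (G→A), site 24 (U→C), site 25 (U→G).
There are 10 differences over 26 sites, so p = 10/26 = 0.3846.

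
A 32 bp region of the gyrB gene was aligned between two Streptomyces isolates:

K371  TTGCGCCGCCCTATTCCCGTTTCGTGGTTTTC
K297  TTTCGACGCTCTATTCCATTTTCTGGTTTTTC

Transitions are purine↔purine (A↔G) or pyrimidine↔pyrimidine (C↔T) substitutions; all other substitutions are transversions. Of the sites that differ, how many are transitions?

1

The sequences differ at positions 3 (G/T, transversion), 6 (C/A, transversion), 10 (C/T, transition), 18 (C/A, transversion), 19 (G/T, transversion), 24 (G/T, transversion), 25 (T/G, transversion), 27 (G/T, transversion).
Of the 8 differences, 1 transition and 7 transversions, so the answer is 1.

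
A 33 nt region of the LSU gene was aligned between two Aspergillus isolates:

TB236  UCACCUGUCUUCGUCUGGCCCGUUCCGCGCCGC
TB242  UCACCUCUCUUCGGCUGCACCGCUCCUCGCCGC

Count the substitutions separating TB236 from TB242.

6

The sequences differ at positions 7 (G/C), 14 (U/G), 18 (G/C), 19 (C/A), 23 (U/C), 27 (G/U).
That gives 6 mismatches out of 33 aligned sites, so the Hamming distance is 6.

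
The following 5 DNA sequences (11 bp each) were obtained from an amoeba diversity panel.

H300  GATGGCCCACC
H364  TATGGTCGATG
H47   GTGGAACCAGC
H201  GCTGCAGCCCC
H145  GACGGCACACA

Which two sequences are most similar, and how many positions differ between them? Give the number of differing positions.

Pairwise Hamming distances:
  H300 vs H364: 5
  H300 vs H47: 5
  H300 vs H201: 5
  H300 vs H145: 3
  H364 vs H47: 8
  H364 vs H201: 9
  H364 vs H145: 7
  H47 vs H201: 6
  H47 vs H145: 7
  H201 vs H145: 7
The smallest is 3, between H300 and H145.

3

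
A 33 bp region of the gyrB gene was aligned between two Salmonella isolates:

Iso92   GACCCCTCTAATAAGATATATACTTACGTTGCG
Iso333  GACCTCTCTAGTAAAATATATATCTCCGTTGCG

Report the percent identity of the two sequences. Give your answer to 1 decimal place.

Mismatches occur at site 5 (C/T), site 11 (A/G), site 15 (G/A), site 23 (C/T), site 24 (T/C), site 26 (A/C).
27 of the 33 sites match, so the percent identity is 27/33 × 100 = 81.8%.

81.8%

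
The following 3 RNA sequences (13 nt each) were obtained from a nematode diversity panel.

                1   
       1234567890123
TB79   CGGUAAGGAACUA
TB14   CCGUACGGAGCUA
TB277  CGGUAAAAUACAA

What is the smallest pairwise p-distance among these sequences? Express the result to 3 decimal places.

0.231

Pairwise Hamming distances:
  TB79 vs TB14: 3
  TB79 vs TB277: 4
  TB14 vs TB277: 7
The smallest is 3 mismatches, between TB79 and TB14; p = 3/13 = 0.231.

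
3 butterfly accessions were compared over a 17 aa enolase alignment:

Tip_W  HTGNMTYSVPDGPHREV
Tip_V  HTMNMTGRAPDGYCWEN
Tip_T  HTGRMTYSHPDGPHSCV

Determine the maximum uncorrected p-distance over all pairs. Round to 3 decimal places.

Pairwise Hamming distances:
  Tip_W vs Tip_V: 8
  Tip_W vs Tip_T: 4
  Tip_V vs Tip_T: 10
The largest is 10 mismatches, between Tip_V and Tip_T; p = 10/17 = 0.588.

0.588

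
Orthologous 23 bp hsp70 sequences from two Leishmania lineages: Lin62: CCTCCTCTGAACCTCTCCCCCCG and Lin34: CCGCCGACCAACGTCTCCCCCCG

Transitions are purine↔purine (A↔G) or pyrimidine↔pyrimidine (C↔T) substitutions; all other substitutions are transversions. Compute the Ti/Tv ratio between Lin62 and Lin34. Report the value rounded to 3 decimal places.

0.200

Differing sites — 3:T/G (Tv); 6:T/G (Tv); 7:C/A (Tv); 8:T/C (Ti); 9:G/C (Tv); 13:C/G (Tv).
Of the 6 differences, 1 transition and 5 transversions, so Ti/Tv = 1/5 = 0.200.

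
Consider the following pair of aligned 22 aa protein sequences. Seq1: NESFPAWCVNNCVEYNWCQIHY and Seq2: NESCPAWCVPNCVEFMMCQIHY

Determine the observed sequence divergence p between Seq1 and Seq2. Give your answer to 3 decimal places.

0.227

Differing sites — 4:F/C; 10:N/P; 15:Y/F; 16:N/M; 17:W/M.
There are 5 differences over 22 sites, so p = 5/22 = 0.227.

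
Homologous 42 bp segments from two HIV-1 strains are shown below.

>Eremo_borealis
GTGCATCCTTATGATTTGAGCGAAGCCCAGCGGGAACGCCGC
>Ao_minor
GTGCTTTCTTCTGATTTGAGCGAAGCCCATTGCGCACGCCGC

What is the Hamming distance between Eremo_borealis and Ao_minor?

Differing sites — 5:A/T; 7:C/T; 11:A/C; 30:G/T; 31:C/T; 33:G/C; 35:A/C.
That gives 7 mismatches out of 42 aligned sites, so the Hamming distance is 7.

7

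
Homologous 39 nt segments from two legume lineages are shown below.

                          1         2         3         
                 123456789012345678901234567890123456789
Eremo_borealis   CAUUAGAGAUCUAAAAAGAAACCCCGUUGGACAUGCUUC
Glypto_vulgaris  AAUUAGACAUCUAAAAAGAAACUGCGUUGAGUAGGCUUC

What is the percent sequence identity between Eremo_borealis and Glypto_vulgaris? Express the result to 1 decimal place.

79.5%

Differing sites — 1:C/A; 8:G/C; 23:C/U; 24:C/G; 30:G/A; 31:A/G; 32:C/U; 34:U/G.
31 of the 39 sites match, so the percent identity is 31/39 × 100 = 79.5%.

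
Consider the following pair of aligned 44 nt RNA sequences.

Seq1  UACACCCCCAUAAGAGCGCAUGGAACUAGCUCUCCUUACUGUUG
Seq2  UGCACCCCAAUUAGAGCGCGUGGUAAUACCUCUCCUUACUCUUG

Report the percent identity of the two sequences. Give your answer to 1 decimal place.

81.8%

Differing sites — 2:A/G; 9:C/A; 12:A/U; 20:A/G; 24:A/U; 26:C/A; 29:G/C; 41:G/C.
36 of the 44 sites match, so the percent identity is 36/44 × 100 = 81.8%.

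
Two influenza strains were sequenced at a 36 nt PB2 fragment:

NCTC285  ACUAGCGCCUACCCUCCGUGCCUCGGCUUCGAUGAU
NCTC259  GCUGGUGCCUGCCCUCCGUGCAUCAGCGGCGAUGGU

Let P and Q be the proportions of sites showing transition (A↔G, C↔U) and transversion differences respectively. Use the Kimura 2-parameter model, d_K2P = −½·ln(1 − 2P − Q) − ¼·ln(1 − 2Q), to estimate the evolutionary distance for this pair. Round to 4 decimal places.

The sequences differ at positions 1 (A/G, transition), 4 (A/G, transition), 6 (C/U, transition), 11 (A/G, transition), 22 (C/A, transversion), 25 (G/A, transition), 28 (U/G, transversion), 29 (U/G, transversion), 35 (A/G, transition).
Of the 9 differences, 6 transitions and 3 transversions over 36 sites: P = 6/36 = 0.166667, Q = 3/36 = 0.083333.
d = −0.5·ln(0.583333) − 0.25·ln(0.833334) = −0.5·(-0.538997) − 0.25·(-0.182321) = 0.3151.

0.3151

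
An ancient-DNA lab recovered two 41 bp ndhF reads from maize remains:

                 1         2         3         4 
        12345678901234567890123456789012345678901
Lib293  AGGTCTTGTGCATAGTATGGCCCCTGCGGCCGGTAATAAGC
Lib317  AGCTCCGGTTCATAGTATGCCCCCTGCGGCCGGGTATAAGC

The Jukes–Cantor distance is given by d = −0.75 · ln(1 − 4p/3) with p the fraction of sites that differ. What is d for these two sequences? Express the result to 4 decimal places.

0.1937

Differing sites — 3:G/C; 6:T/C; 7:T/G; 10:G/T; 20:G/C; 34:T/G; 35:A/T.
p = 7/41 = 0.170732.
d = −0.75 · ln(1 − (4/3)·0.170732) = −0.75 · ln(0.772357) = −0.75 · (-0.258308) = 0.1937.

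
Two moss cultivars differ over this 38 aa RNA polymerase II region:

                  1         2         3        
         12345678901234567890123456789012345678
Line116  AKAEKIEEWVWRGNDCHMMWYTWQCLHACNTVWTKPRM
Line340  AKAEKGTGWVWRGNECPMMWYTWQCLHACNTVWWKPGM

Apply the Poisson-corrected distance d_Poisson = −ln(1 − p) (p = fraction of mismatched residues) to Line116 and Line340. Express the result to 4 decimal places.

The sequences differ at positions 6 (I/G), 7 (E/T), 8 (E/G), 15 (D/E), 17 (H/P), 34 (T/W), 37 (R/G).
p = 7/38 = 0.184211.
d = −ln(1 − 0.184211) = −ln(0.815789) = 0.2036.

0.2036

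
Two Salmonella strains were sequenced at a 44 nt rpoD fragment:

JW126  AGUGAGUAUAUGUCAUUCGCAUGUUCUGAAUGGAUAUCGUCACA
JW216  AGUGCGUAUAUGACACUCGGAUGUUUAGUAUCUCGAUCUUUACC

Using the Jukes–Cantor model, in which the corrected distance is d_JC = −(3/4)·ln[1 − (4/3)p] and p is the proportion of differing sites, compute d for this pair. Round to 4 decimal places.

Differing sites — 5:A/C; 13:U/A; 16:U/C; 20:C/G; 26:C/U; 27:U/A; 29:A/U; 32:G/C; 33:G/U; 34:A/C; 35:U/G; 39:G/U; 41:C/U; 44:A/C.
p = 14/44 = 0.318182.
d = −0.75 · ln(1 − (4/3)·0.318182) = −0.75 · ln(0.575757) = −0.75 · (-0.552070) = 0.4141.

0.4141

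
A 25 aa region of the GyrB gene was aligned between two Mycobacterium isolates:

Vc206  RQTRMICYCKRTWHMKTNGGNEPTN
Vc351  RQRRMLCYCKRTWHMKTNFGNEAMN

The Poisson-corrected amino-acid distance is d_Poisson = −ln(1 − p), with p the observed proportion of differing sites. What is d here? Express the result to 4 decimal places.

The sequences differ at positions 3 (T/R), 6 (I/L), 19 (G/F), 23 (P/A), 24 (T/M).
p = 5/25 = 0.200000.
d = −ln(1 − 0.200000) = −ln(0.800000) = 0.2231.

0.2231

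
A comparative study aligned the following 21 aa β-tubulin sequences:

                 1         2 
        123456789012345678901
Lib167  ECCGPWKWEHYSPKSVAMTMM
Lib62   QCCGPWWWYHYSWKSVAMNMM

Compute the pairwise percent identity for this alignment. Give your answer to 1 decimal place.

76.2%

The sequences differ at positions 1 (E/Q), 7 (K/W), 9 (E/Y), 13 (P/W), 19 (T/N).
16 of the 21 sites match, so the percent identity is 16/21 × 100 = 76.2%.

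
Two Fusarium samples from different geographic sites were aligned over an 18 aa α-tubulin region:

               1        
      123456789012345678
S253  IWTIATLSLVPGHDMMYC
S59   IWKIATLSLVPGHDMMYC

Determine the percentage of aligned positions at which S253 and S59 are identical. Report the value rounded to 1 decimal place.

94.4%

A single mismatch occurs at site 3 (T→K).
17 of the 18 sites match, so the percent identity is 17/18 × 100 = 94.4%.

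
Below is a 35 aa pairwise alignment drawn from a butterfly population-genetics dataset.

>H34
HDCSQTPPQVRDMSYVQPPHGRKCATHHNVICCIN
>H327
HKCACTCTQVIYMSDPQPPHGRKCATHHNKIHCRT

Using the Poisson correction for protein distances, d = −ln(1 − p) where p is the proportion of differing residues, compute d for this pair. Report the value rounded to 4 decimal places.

0.4643

Differing sites — 2:D/K; 4:S/A; 5:Q/C; 7:P/C; 8:P/T; 11:R/I; 12:D/Y; 15:Y/D; 16:V/P; 30:V/K; 32:C/H; 34:I/R; 35:N/T.
p = 13/35 = 0.371429.
d = −ln(1 − 0.371429) = −ln(0.628571) = 0.4643.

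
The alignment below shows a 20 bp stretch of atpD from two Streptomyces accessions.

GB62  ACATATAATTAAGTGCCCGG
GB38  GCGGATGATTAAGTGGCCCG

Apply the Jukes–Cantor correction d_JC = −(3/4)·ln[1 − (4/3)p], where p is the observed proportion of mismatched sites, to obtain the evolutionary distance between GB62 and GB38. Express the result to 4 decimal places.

0.3831

The sequences differ at positions 1 (A/G), 3 (A/G), 4 (T/G), 7 (A/G), 16 (C/G), 19 (G/C).
p = 6/20 = 0.300000.
d = −0.75 · ln(1 − (4/3)·0.300000) = −0.75 · ln(0.600000) = −0.75 · (-0.510826) = 0.3831.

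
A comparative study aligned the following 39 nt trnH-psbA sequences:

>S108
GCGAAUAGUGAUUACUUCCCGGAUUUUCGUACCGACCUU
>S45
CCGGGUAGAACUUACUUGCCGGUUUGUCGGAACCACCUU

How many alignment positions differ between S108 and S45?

12

Mismatches occur at site 1 (G↔C), site 4 (A↔G), site 5 (A↔G), site 9 (U↔A), site 10 (G↔A), site 11 (A↔C), site 18 (C↔G), site 23 (A↔U), site 26 (U↔G), site 30 (U↔G), site 32 (C↔A), site 34 (G↔C).
That gives 12 mismatches out of 39 aligned sites, so the Hamming distance is 12.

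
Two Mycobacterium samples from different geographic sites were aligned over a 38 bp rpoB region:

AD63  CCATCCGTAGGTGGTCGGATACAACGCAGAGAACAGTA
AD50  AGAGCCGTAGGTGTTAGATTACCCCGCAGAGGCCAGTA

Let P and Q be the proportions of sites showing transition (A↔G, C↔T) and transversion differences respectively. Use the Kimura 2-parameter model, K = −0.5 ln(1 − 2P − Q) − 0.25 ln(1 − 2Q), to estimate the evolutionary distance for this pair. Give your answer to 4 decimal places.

0.3698

The sequences differ at positions 1 (C/A, transversion), 2 (C/G, transversion), 4 (T/G, transversion), 14 (G/T, transversion), 16 (C/A, transversion), 18 (G/A, transition), 19 (A/T, transversion), 23 (A/C, transversion), 24 (A/C, transversion), 32 (A/G, transition), 33 (A/C, transversion).
Of the 11 differences, 2 transitions and 9 transversions over 38 sites: P = 2/38 = 0.052632, Q = 9/38 = 0.236842.
d = −0.5·ln(0.657894) − 0.25·ln(0.526316) = −0.5·(-0.418711) − 0.25·(-0.641853) = 0.3698.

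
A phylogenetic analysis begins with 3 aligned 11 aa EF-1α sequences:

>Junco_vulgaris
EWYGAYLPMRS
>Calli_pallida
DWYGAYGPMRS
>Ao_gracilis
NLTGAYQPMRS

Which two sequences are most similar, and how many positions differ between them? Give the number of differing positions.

Pairwise Hamming distances:
  Junco_vulgaris vs Calli_pallida: 2
  Junco_vulgaris vs Ao_gracilis: 4
  Calli_pallida vs Ao_gracilis: 4
The smallest is 2, between Junco_vulgaris and Calli_pallida.

2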